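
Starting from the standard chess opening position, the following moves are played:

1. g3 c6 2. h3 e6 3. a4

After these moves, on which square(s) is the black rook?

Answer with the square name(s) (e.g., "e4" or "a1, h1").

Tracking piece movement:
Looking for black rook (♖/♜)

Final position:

  a b c d e f g h
  ─────────────────
8│♜ ♞ ♝ ♛ ♚ ♝ ♞ ♜│8
7│♟ ♟ · ♟ · ♟ ♟ ♟│7
6│· · ♟ · ♟ · · ·│6
5│· · · · · · · ·│5
4│♙ · · · · · · ·│4
3│· · · · · · ♙ ♙│3
2│· ♙ ♙ ♙ ♙ ♙ · ·│2
1│♖ ♘ ♗ ♕ ♔ ♗ ♘ ♖│1
  ─────────────────
  a b c d e f g h


a8, h8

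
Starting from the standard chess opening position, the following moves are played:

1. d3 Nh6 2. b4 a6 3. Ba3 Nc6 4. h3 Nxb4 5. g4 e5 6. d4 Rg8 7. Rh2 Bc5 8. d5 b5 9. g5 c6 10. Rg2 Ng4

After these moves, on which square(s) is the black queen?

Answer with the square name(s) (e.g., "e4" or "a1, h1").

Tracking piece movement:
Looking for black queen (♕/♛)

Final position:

  a b c d e f g h
  ─────────────────
8│♜ · ♝ ♛ ♚ · ♜ ·│8
7│· · · ♟ · ♟ ♟ ♟│7
6│♟ · ♟ · · · · ·│6
5│· ♟ ♝ ♙ ♟ · ♙ ·│5
4│· ♞ · · · · ♞ ·│4
3│♗ · · · · · · ♙│3
2│♙ · ♙ · ♙ ♙ ♖ ·│2
1│♖ ♘ · ♕ ♔ ♗ ♘ ·│1
  ─────────────────
  a b c d e f g h


d8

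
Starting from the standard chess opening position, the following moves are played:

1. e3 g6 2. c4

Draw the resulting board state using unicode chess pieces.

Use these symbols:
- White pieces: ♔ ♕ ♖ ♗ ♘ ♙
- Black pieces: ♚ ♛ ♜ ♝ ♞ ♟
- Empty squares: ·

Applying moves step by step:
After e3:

♜ ♞ ♝ ♛ ♚ ♝ ♞ ♜
♟ ♟ ♟ ♟ ♟ ♟ ♟ ♟
· · · · · · · ·
· · · · · · · ·
· · · · · · · ·
· · · · ♙ · · ·
♙ ♙ ♙ ♙ · ♙ ♙ ♙
♖ ♘ ♗ ♕ ♔ ♗ ♘ ♖


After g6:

♜ ♞ ♝ ♛ ♚ ♝ ♞ ♜
♟ ♟ ♟ ♟ ♟ ♟ · ♟
· · · · · · ♟ ·
· · · · · · · ·
· · · · · · · ·
· · · · ♙ · · ·
♙ ♙ ♙ ♙ · ♙ ♙ ♙
♖ ♘ ♗ ♕ ♔ ♗ ♘ ♖


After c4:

♜ ♞ ♝ ♛ ♚ ♝ ♞ ♜
♟ ♟ ♟ ♟ ♟ ♟ · ♟
· · · · · · ♟ ·
· · · · · · · ·
· · ♙ · · · · ·
· · · · ♙ · · ·
♙ ♙ · ♙ · ♙ ♙ ♙
♖ ♘ ♗ ♕ ♔ ♗ ♘ ♖



  a b c d e f g h
  ─────────────────
8│♜ ♞ ♝ ♛ ♚ ♝ ♞ ♜│8
7│♟ ♟ ♟ ♟ ♟ ♟ · ♟│7
6│· · · · · · ♟ ·│6
5│· · · · · · · ·│5
4│· · ♙ · · · · ·│4
3│· · · · ♙ · · ·│3
2│♙ ♙ · ♙ · ♙ ♙ ♙│2
1│♖ ♘ ♗ ♕ ♔ ♗ ♘ ♖│1
  ─────────────────
  a b c d e f g h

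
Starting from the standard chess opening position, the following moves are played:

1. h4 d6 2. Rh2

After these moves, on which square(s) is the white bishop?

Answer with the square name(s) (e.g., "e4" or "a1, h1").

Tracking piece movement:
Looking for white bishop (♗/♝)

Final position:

  a b c d e f g h
  ─────────────────
8│♜ ♞ ♝ ♛ ♚ ♝ ♞ ♜│8
7│♟ ♟ ♟ · ♟ ♟ ♟ ♟│7
6│· · · ♟ · · · ·│6
5│· · · · · · · ·│5
4│· · · · · · · ♙│4
3│· · · · · · · ·│3
2│♙ ♙ ♙ ♙ ♙ ♙ ♙ ♖│2
1│♖ ♘ ♗ ♕ ♔ ♗ ♘ ·│1
  ─────────────────
  a b c d e f g h


c1, f1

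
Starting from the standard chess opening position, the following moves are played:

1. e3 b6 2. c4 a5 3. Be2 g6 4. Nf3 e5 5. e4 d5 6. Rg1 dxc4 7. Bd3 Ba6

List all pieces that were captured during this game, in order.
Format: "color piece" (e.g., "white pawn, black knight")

Tracking captures:
  dxc4: captured white pawn

white pawn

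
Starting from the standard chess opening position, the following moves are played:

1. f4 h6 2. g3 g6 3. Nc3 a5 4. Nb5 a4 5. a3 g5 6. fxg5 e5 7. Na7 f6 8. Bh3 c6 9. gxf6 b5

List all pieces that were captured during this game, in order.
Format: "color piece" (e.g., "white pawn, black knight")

Tracking captures:
  fxg5: captured black pawn
  gxf6: captured black pawn

black pawn, black pawn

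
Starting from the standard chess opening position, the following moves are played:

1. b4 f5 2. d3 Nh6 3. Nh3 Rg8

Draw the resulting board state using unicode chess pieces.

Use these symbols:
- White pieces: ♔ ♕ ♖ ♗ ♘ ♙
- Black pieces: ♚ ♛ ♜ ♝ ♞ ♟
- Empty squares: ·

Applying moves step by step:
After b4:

♜ ♞ ♝ ♛ ♚ ♝ ♞ ♜
♟ ♟ ♟ ♟ ♟ ♟ ♟ ♟
· · · · · · · ·
· · · · · · · ·
· ♙ · · · · · ·
· · · · · · · ·
♙ · ♙ ♙ ♙ ♙ ♙ ♙
♖ ♘ ♗ ♕ ♔ ♗ ♘ ♖


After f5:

♜ ♞ ♝ ♛ ♚ ♝ ♞ ♜
♟ ♟ ♟ ♟ ♟ · ♟ ♟
· · · · · · · ·
· · · · · ♟ · ·
· ♙ · · · · · ·
· · · · · · · ·
♙ · ♙ ♙ ♙ ♙ ♙ ♙
♖ ♘ ♗ ♕ ♔ ♗ ♘ ♖


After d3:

♜ ♞ ♝ ♛ ♚ ♝ ♞ ♜
♟ ♟ ♟ ♟ ♟ · ♟ ♟
· · · · · · · ·
· · · · · ♟ · ·
· ♙ · · · · · ·
· · · ♙ · · · ·
♙ · ♙ · ♙ ♙ ♙ ♙
♖ ♘ ♗ ♕ ♔ ♗ ♘ ♖


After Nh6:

♜ ♞ ♝ ♛ ♚ ♝ · ♜
♟ ♟ ♟ ♟ ♟ · ♟ ♟
· · · · · · · ♞
· · · · · ♟ · ·
· ♙ · · · · · ·
· · · ♙ · · · ·
♙ · ♙ · ♙ ♙ ♙ ♙
♖ ♘ ♗ ♕ ♔ ♗ ♘ ♖


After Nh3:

♜ ♞ ♝ ♛ ♚ ♝ · ♜
♟ ♟ ♟ ♟ ♟ · ♟ ♟
· · · · · · · ♞
· · · · · ♟ · ·
· ♙ · · · · · ·
· · · ♙ · · · ♘
♙ · ♙ · ♙ ♙ ♙ ♙
♖ ♘ ♗ ♕ ♔ ♗ · ♖


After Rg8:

♜ ♞ ♝ ♛ ♚ ♝ ♜ ·
♟ ♟ ♟ ♟ ♟ · ♟ ♟
· · · · · · · ♞
· · · · · ♟ · ·
· ♙ · · · · · ·
· · · ♙ · · · ♘
♙ · ♙ · ♙ ♙ ♙ ♙
♖ ♘ ♗ ♕ ♔ ♗ · ♖



  a b c d e f g h
  ─────────────────
8│♜ ♞ ♝ ♛ ♚ ♝ ♜ ·│8
7│♟ ♟ ♟ ♟ ♟ · ♟ ♟│7
6│· · · · · · · ♞│6
5│· · · · · ♟ · ·│5
4│· ♙ · · · · · ·│4
3│· · · ♙ · · · ♘│3
2│♙ · ♙ · ♙ ♙ ♙ ♙│2
1│♖ ♘ ♗ ♕ ♔ ♗ · ♖│1
  ─────────────────
  a b c d e f g h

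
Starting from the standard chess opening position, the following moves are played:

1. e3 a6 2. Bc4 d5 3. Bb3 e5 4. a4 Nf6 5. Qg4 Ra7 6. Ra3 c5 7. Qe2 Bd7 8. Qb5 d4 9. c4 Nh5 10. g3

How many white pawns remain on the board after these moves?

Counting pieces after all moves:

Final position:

  a b c d e f g h
  ─────────────────
8│· ♞ · ♛ ♚ ♝ · ♜│8
7│♜ ♟ · ♝ · ♟ ♟ ♟│7
6│♟ · · · · · · ·│6
5│· ♕ ♟ · ♟ · · ♞│5
4│♙ · ♙ ♟ · · · ·│4
3│♖ ♗ · · ♙ · ♙ ·│3
2│· ♙ · ♙ · ♙ · ♙│2
1│· ♘ ♗ · ♔ · ♘ ♖│1
  ─────────────────
  a b c d e f g h


8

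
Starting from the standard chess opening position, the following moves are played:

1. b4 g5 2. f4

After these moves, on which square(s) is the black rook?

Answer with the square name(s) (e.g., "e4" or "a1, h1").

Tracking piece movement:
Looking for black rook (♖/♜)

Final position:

  a b c d e f g h
  ─────────────────
8│♜ ♞ ♝ ♛ ♚ ♝ ♞ ♜│8
7│♟ ♟ ♟ ♟ ♟ ♟ · ♟│7
6│· · · · · · · ·│6
5│· · · · · · ♟ ·│5
4│· ♙ · · · ♙ · ·│4
3│· · · · · · · ·│3
2│♙ · ♙ ♙ ♙ · ♙ ♙│2
1│♖ ♘ ♗ ♕ ♔ ♗ ♘ ♖│1
  ─────────────────
  a b c d e f g h


a8, h8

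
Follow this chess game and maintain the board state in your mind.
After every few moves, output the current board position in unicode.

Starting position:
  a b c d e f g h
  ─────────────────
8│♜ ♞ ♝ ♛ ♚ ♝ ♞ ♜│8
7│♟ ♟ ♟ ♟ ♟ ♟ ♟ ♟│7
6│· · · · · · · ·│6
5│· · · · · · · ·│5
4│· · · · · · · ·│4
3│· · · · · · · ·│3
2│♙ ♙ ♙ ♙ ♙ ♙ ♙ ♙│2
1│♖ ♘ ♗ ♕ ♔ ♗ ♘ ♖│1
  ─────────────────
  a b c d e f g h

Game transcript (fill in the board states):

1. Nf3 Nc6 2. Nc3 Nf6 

  a b c d e f g h
  ─────────────────
8│♜ · ♝ ♛ ♚ ♝ · ♜│8
7│♟ ♟ ♟ ♟ ♟ ♟ ♟ ♟│7
6│· · ♞ · · ♞ · ·│6
5│· · · · · · · ·│5
4│· · · · · · · ·│4
3│· · ♘ · · ♘ · ·│3
2│♙ ♙ ♙ ♙ ♙ ♙ ♙ ♙│2
1│♖ · ♗ ♕ ♔ ♗ · ♖│1
  ─────────────────
  a b c d e f g h

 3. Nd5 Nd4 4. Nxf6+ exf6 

  a b c d e f g h
  ─────────────────
8│♜ · ♝ ♛ ♚ ♝ · ♜│8
7│♟ ♟ ♟ ♟ · ♟ ♟ ♟│7
6│· · · · · ♟ · ·│6
5│· · · · · · · ·│5
4│· · · ♞ · · · ·│4
3│· · · · · ♘ · ·│3
2│♙ ♙ ♙ ♙ ♙ ♙ ♙ ♙│2
1│♖ · ♗ ♕ ♔ ♗ · ♖│1
  ─────────────────
  a b c d e f g h

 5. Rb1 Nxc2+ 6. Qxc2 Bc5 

  a b c d e f g h
  ─────────────────
8│♜ · ♝ ♛ ♚ · · ♜│8
7│♟ ♟ ♟ ♟ · ♟ ♟ ♟│7
6│· · · · · ♟ · ·│6
5│· · ♝ · · · · ·│5
4│· · · · · · · ·│4
3│· · · · · ♘ · ·│3
2│♙ ♙ ♕ ♙ ♙ ♙ ♙ ♙│2
1│· ♖ ♗ · ♔ ♗ · ♖│1
  ─────────────────
  a b c d e f g h

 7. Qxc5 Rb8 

  a b c d e f g h
  ─────────────────
8│· ♜ ♝ ♛ ♚ · · ♜│8
7│♟ ♟ ♟ ♟ · ♟ ♟ ♟│7
6│· · · · · ♟ · ·│6
5│· · ♕ · · · · ·│5
4│· · · · · · · ·│4
3│· · · · · ♘ · ·│3
2│♙ ♙ · ♙ ♙ ♙ ♙ ♙│2
1│· ♖ ♗ · ♔ ♗ · ♖│1
  ─────────────────
  a b c d e f g h


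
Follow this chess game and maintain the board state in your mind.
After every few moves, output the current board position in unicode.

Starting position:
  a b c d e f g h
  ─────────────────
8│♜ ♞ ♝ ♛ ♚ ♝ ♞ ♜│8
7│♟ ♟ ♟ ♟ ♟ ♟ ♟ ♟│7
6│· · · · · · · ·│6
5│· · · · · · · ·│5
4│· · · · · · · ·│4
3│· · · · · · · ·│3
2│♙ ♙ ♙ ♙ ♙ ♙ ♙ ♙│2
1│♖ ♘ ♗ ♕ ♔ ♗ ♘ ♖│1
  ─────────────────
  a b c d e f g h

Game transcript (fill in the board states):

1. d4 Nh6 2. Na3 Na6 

  a b c d e f g h
  ─────────────────
8│♜ · ♝ ♛ ♚ ♝ · ♜│8
7│♟ ♟ ♟ ♟ ♟ ♟ ♟ ♟│7
6│♞ · · · · · · ♞│6
5│· · · · · · · ·│5
4│· · · ♙ · · · ·│4
3│♘ · · · · · · ·│3
2│♙ ♙ ♙ · ♙ ♙ ♙ ♙│2
1│♖ · ♗ ♕ ♔ ♗ ♘ ♖│1
  ─────────────────
  a b c d e f g h

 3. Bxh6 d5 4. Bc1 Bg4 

  a b c d e f g h
  ─────────────────
8│♜ · · ♛ ♚ ♝ · ♜│8
7│♟ ♟ ♟ · ♟ ♟ ♟ ♟│7
6│♞ · · · · · · ·│6
5│· · · ♟ · · · ·│5
4│· · · ♙ · · ♝ ·│4
3│♘ · · · · · · ·│3
2│♙ ♙ ♙ · ♙ ♙ ♙ ♙│2
1│♖ · ♗ ♕ ♔ ♗ ♘ ♖│1
  ─────────────────
  a b c d e f g h

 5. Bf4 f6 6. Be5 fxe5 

  a b c d e f g h
  ─────────────────
8│♜ · · ♛ ♚ ♝ · ♜│8
7│♟ ♟ ♟ · ♟ · ♟ ♟│7
6│♞ · · · · · · ·│6
5│· · · ♟ ♟ · · ·│5
4│· · · ♙ · · ♝ ·│4
3│♘ · · · · · · ·│3
2│♙ ♙ ♙ · ♙ ♙ ♙ ♙│2
1│♖ · · ♕ ♔ ♗ ♘ ♖│1
  ─────────────────
  a b c d e f g h

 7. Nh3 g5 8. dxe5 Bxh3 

  a b c d e f g h
  ─────────────────
8│♜ · · ♛ ♚ ♝ · ♜│8
7│♟ ♟ ♟ · ♟ · · ♟│7
6│♞ · · · · · · ·│6
5│· · · ♟ ♙ · ♟ ·│5
4│· · · · · · · ·│4
3│♘ · · · · · · ♝│3
2│♙ ♙ ♙ · ♙ ♙ ♙ ♙│2
1│♖ · · ♕ ♔ ♗ · ♖│1
  ─────────────────
  a b c d e f g h

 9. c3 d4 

  a b c d e f g h
  ─────────────────
8│♜ · · ♛ ♚ ♝ · ♜│8
7│♟ ♟ ♟ · ♟ · · ♟│7
6│♞ · · · · · · ·│6
5│· · · · ♙ · ♟ ·│5
4│· · · ♟ · · · ·│4
3│♘ · ♙ · · · · ♝│3
2│♙ ♙ · · ♙ ♙ ♙ ♙│2
1│♖ · · ♕ ♔ ♗ · ♖│1
  ─────────────────
  a b c d e f g h


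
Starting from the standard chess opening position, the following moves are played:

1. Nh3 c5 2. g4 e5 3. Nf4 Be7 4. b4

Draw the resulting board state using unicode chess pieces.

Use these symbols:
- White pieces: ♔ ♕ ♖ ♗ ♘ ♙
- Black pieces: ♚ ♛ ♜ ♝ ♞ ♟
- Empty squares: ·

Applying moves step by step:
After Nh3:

♜ ♞ ♝ ♛ ♚ ♝ ♞ ♜
♟ ♟ ♟ ♟ ♟ ♟ ♟ ♟
· · · · · · · ·
· · · · · · · ·
· · · · · · · ·
· · · · · · · ♘
♙ ♙ ♙ ♙ ♙ ♙ ♙ ♙
♖ ♘ ♗ ♕ ♔ ♗ · ♖


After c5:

♜ ♞ ♝ ♛ ♚ ♝ ♞ ♜
♟ ♟ · ♟ ♟ ♟ ♟ ♟
· · · · · · · ·
· · ♟ · · · · ·
· · · · · · · ·
· · · · · · · ♘
♙ ♙ ♙ ♙ ♙ ♙ ♙ ♙
♖ ♘ ♗ ♕ ♔ ♗ · ♖


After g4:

♜ ♞ ♝ ♛ ♚ ♝ ♞ ♜
♟ ♟ · ♟ ♟ ♟ ♟ ♟
· · · · · · · ·
· · ♟ · · · · ·
· · · · · · ♙ ·
· · · · · · · ♘
♙ ♙ ♙ ♙ ♙ ♙ · ♙
♖ ♘ ♗ ♕ ♔ ♗ · ♖


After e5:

♜ ♞ ♝ ♛ ♚ ♝ ♞ ♜
♟ ♟ · ♟ · ♟ ♟ ♟
· · · · · · · ·
· · ♟ · ♟ · · ·
· · · · · · ♙ ·
· · · · · · · ♘
♙ ♙ ♙ ♙ ♙ ♙ · ♙
♖ ♘ ♗ ♕ ♔ ♗ · ♖


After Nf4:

♜ ♞ ♝ ♛ ♚ ♝ ♞ ♜
♟ ♟ · ♟ · ♟ ♟ ♟
· · · · · · · ·
· · ♟ · ♟ · · ·
· · · · · ♘ ♙ ·
· · · · · · · ·
♙ ♙ ♙ ♙ ♙ ♙ · ♙
♖ ♘ ♗ ♕ ♔ ♗ · ♖


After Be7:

♜ ♞ ♝ ♛ ♚ · ♞ ♜
♟ ♟ · ♟ ♝ ♟ ♟ ♟
· · · · · · · ·
· · ♟ · ♟ · · ·
· · · · · ♘ ♙ ·
· · · · · · · ·
♙ ♙ ♙ ♙ ♙ ♙ · ♙
♖ ♘ ♗ ♕ ♔ ♗ · ♖


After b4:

♜ ♞ ♝ ♛ ♚ · ♞ ♜
♟ ♟ · ♟ ♝ ♟ ♟ ♟
· · · · · · · ·
· · ♟ · ♟ · · ·
· ♙ · · · ♘ ♙ ·
· · · · · · · ·
♙ · ♙ ♙ ♙ ♙ · ♙
♖ ♘ ♗ ♕ ♔ ♗ · ♖



  a b c d e f g h
  ─────────────────
8│♜ ♞ ♝ ♛ ♚ · ♞ ♜│8
7│♟ ♟ · ♟ ♝ ♟ ♟ ♟│7
6│· · · · · · · ·│6
5│· · ♟ · ♟ · · ·│5
4│· ♙ · · · ♘ ♙ ·│4
3│· · · · · · · ·│3
2│♙ · ♙ ♙ ♙ ♙ · ♙│2
1│♖ ♘ ♗ ♕ ♔ ♗ · ♖│1
  ─────────────────
  a b c d e f g h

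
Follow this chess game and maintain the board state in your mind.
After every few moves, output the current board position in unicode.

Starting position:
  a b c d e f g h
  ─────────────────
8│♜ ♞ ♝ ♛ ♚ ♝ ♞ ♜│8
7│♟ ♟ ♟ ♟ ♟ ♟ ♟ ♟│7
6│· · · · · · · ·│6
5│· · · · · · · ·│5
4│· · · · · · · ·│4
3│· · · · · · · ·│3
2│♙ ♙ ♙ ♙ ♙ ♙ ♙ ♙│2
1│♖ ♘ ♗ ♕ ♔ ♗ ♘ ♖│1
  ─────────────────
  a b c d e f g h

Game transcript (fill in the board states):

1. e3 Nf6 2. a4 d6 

  a b c d e f g h
  ─────────────────
8│♜ ♞ ♝ ♛ ♚ ♝ · ♜│8
7│♟ ♟ ♟ · ♟ ♟ ♟ ♟│7
6│· · · ♟ · ♞ · ·│6
5│· · · · · · · ·│5
4│♙ · · · · · · ·│4
3│· · · · ♙ · · ·│3
2│· ♙ ♙ ♙ · ♙ ♙ ♙│2
1│♖ ♘ ♗ ♕ ♔ ♗ ♘ ♖│1
  ─────────────────
  a b c d e f g h

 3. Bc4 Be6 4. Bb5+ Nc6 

  a b c d e f g h
  ─────────────────
8│♜ · · ♛ ♚ ♝ · ♜│8
7│♟ ♟ ♟ · ♟ ♟ ♟ ♟│7
6│· · ♞ ♟ ♝ ♞ · ·│6
5│· ♗ · · · · · ·│5
4│♙ · · · · · · ·│4
3│· · · · ♙ · · ·│3
2│· ♙ ♙ ♙ · ♙ ♙ ♙│2
1│♖ ♘ ♗ ♕ ♔ · ♘ ♖│1
  ─────────────────
  a b c d e f g h

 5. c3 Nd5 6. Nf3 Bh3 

  a b c d e f g h
  ─────────────────
8│♜ · · ♛ ♚ ♝ · ♜│8
7│♟ ♟ ♟ · ♟ ♟ ♟ ♟│7
6│· · ♞ ♟ · · · ·│6
5│· ♗ · ♞ · · · ·│5
4│♙ · · · · · · ·│4
3│· · ♙ · ♙ ♘ · ♝│3
2│· ♙ · ♙ · ♙ ♙ ♙│2
1│♖ ♘ ♗ ♕ ♔ · · ♖│1
  ─────────────────
  a b c d e f g h

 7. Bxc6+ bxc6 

  a b c d e f g h
  ─────────────────
8│♜ · · ♛ ♚ ♝ · ♜│8
7│♟ · ♟ · ♟ ♟ ♟ ♟│7
6│· · ♟ ♟ · · · ·│6
5│· · · ♞ · · · ·│5
4│♙ · · · · · · ·│4
3│· · ♙ · ♙ ♘ · ♝│3
2│· ♙ · ♙ · ♙ ♙ ♙│2
1│♖ ♘ ♗ ♕ ♔ · · ♖│1
  ─────────────────
  a b c d e f g h


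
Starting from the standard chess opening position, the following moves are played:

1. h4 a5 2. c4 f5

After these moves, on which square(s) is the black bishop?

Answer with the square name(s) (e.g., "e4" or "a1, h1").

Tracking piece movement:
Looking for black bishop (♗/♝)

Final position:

  a b c d e f g h
  ─────────────────
8│♜ ♞ ♝ ♛ ♚ ♝ ♞ ♜│8
7│· ♟ ♟ ♟ ♟ · ♟ ♟│7
6│· · · · · · · ·│6
5│♟ · · · · ♟ · ·│5
4│· · ♙ · · · · ♙│4
3│· · · · · · · ·│3
2│♙ ♙ · ♙ ♙ ♙ ♙ ·│2
1│♖ ♘ ♗ ♕ ♔ ♗ ♘ ♖│1
  ─────────────────
  a b c d e f g h


c8, f8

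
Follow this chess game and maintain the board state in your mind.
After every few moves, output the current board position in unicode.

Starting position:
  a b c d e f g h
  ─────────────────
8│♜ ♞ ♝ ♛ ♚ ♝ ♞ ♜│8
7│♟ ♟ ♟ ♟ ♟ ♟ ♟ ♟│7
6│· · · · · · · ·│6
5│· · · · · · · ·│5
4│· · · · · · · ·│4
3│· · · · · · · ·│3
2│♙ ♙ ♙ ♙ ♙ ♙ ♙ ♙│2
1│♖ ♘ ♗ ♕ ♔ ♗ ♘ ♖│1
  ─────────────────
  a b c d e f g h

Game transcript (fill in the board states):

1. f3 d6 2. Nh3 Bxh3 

  a b c d e f g h
  ─────────────────
8│♜ ♞ · ♛ ♚ ♝ ♞ ♜│8
7│♟ ♟ ♟ · ♟ ♟ ♟ ♟│7
6│· · · ♟ · · · ·│6
5│· · · · · · · ·│5
4│· · · · · · · ·│4
3│· · · · · ♙ · ♝│3
2│♙ ♙ ♙ ♙ ♙ · ♙ ♙│2
1│♖ ♘ ♗ ♕ ♔ ♗ · ♖│1
  ─────────────────
  a b c d e f g h

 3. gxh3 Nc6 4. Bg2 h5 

  a b c d e f g h
  ─────────────────
8│♜ · · ♛ ♚ ♝ ♞ ♜│8
7│♟ ♟ ♟ · ♟ ♟ ♟ ·│7
6│· · ♞ ♟ · · · ·│6
5│· · · · · · · ♟│5
4│· · · · · · · ·│4
3│· · · · · ♙ · ♙│3
2│♙ ♙ ♙ ♙ ♙ · ♗ ♙│2
1│♖ ♘ ♗ ♕ ♔ · · ♖│1
  ─────────────────
  a b c d e f g h

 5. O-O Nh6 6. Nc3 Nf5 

  a b c d e f g h
  ─────────────────
8│♜ · · ♛ ♚ ♝ · ♜│8
7│♟ ♟ ♟ · ♟ ♟ ♟ ·│7
6│· · ♞ ♟ · · · ·│6
5│· · · · · ♞ · ♟│5
4│· · · · · · · ·│4
3│· · ♘ · · ♙ · ♙│3
2│♙ ♙ ♙ ♙ ♙ · ♗ ♙│2
1│♖ · ♗ ♕ · ♖ ♔ ·│1
  ─────────────────
  a b c d e f g h

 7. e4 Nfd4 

  a b c d e f g h
  ─────────────────
8│♜ · · ♛ ♚ ♝ · ♜│8
7│♟ ♟ ♟ · ♟ ♟ ♟ ·│7
6│· · ♞ ♟ · · · ·│6
5│· · · · · · · ♟│5
4│· · · ♞ ♙ · · ·│4
3│· · ♘ · · ♙ · ♙│3
2│♙ ♙ ♙ ♙ · · ♗ ♙│2
1│♖ · ♗ ♕ · ♖ ♔ ·│1
  ─────────────────
  a b c d e f g h


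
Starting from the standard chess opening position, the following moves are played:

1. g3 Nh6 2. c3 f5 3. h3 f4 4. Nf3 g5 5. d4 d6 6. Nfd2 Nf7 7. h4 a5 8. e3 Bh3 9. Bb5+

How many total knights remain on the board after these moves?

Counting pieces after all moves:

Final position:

  a b c d e f g h
  ─────────────────
8│♜ ♞ · ♛ ♚ ♝ · ♜│8
7│· ♟ ♟ · ♟ ♞ · ♟│7
6│· · · ♟ · · · ·│6
5│♟ ♗ · · · · ♟ ·│5
4│· · · ♙ · ♟ · ♙│4
3│· · ♙ · ♙ · ♙ ♝│3
2│♙ ♙ · ♘ · ♙ · ·│2
1│♖ ♘ ♗ ♕ ♔ · · ♖│1
  ─────────────────
  a b c d e f g h


4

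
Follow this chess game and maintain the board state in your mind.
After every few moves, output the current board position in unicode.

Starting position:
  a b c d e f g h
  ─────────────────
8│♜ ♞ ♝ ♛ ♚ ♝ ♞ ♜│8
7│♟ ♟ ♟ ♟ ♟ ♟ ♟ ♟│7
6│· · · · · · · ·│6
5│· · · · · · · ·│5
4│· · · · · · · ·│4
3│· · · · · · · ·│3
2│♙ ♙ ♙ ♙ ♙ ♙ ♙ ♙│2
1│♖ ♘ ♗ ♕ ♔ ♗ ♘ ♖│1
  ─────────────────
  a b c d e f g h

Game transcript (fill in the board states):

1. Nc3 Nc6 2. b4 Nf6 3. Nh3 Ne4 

  a b c d e f g h
  ─────────────────
8│♜ · ♝ ♛ ♚ ♝ · ♜│8
7│♟ ♟ ♟ ♟ ♟ ♟ ♟ ♟│7
6│· · ♞ · · · · ·│6
5│· · · · · · · ·│5
4│· ♙ · · ♞ · · ·│4
3│· · ♘ · · · · ♘│3
2│♙ · ♙ ♙ ♙ ♙ ♙ ♙│2
1│♖ · ♗ ♕ ♔ ♗ · ♖│1
  ─────────────────
  a b c d e f g h

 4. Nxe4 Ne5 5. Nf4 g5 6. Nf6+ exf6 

  a b c d e f g h
  ─────────────────
8│♜ · ♝ ♛ ♚ ♝ · ♜│8
7│♟ ♟ ♟ ♟ · ♟ · ♟│7
6│· · · · · ♟ · ·│6
5│· · · · ♞ · ♟ ·│5
4│· ♙ · · · ♘ · ·│4
3│· · · · · · · ·│3
2│♙ · ♙ ♙ ♙ ♙ ♙ ♙│2
1│♖ · ♗ ♕ ♔ ♗ · ♖│1
  ─────────────────
  a b c d e f g h

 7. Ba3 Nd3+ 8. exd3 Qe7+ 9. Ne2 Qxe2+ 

  a b c d e f g h
  ─────────────────
8│♜ · ♝ · ♚ ♝ · ♜│8
7│♟ ♟ ♟ ♟ · ♟ · ♟│7
6│· · · · · ♟ · ·│6
5│· · · · · · ♟ ·│5
4│· ♙ · · · · · ·│4
3│♗ · · ♙ · · · ·│3
2│♙ · ♙ ♙ ♛ ♙ ♙ ♙│2
1│♖ · · ♕ ♔ ♗ · ♖│1
  ─────────────────
  a b c d e f g h

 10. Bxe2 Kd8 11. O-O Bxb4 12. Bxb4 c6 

  a b c d e f g h
  ─────────────────
8│♜ · ♝ ♚ · · · ♜│8
7│♟ ♟ · ♟ · ♟ · ♟│7
6│· · ♟ · · ♟ · ·│6
5│· · · · · · ♟ ·│5
4│· ♗ · · · · · ·│4
3│· · · ♙ · · · ·│3
2│♙ · ♙ ♙ ♗ ♙ ♙ ♙│2
1│♖ · · ♕ · ♖ ♔ ·│1
  ─────────────────
  a b c d e f g h

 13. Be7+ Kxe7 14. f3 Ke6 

  a b c d e f g h
  ─────────────────
8│♜ · ♝ · · · · ♜│8
7│♟ ♟ · ♟ · ♟ · ♟│7
6│· · ♟ · ♚ ♟ · ·│6
5│· · · · · · ♟ ·│5
4│· · · · · · · ·│4
3│· · · ♙ · ♙ · ·│3
2│♙ · ♙ ♙ ♗ · ♙ ♙│2
1│♖ · · ♕ · ♖ ♔ ·│1
  ─────────────────
  a b c d e f g h


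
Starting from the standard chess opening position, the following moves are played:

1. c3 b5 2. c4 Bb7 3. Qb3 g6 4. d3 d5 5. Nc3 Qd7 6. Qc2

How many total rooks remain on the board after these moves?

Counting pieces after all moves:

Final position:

  a b c d e f g h
  ─────────────────
8│♜ ♞ · · ♚ ♝ ♞ ♜│8
7│♟ ♝ ♟ ♛ ♟ ♟ · ♟│7
6│· · · · · · ♟ ·│6
5│· ♟ · ♟ · · · ·│5
4│· · ♙ · · · · ·│4
3│· · ♘ ♙ · · · ·│3
2│♙ ♙ ♕ · ♙ ♙ ♙ ♙│2
1│♖ · ♗ · ♔ ♗ ♘ ♖│1
  ─────────────────
  a b c d e f g h


4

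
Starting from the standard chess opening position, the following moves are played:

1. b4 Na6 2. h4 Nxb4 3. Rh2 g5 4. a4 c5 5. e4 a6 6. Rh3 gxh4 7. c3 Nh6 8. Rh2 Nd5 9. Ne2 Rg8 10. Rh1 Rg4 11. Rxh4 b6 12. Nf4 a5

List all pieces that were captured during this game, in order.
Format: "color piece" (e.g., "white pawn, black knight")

Tracking captures:
  Nxb4: captured white pawn
  gxh4: captured white pawn
  Rxh4: captured black pawn

white pawn, white pawn, black pawn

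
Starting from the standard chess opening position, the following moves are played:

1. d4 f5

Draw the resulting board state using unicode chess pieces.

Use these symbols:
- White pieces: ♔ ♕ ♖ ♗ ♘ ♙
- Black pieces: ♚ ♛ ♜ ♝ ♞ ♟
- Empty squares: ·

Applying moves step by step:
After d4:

♜ ♞ ♝ ♛ ♚ ♝ ♞ ♜
♟ ♟ ♟ ♟ ♟ ♟ ♟ ♟
· · · · · · · ·
· · · · · · · ·
· · · ♙ · · · ·
· · · · · · · ·
♙ ♙ ♙ · ♙ ♙ ♙ ♙
♖ ♘ ♗ ♕ ♔ ♗ ♘ ♖


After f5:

♜ ♞ ♝ ♛ ♚ ♝ ♞ ♜
♟ ♟ ♟ ♟ ♟ · ♟ ♟
· · · · · · · ·
· · · · · ♟ · ·
· · · ♙ · · · ·
· · · · · · · ·
♙ ♙ ♙ · ♙ ♙ ♙ ♙
♖ ♘ ♗ ♕ ♔ ♗ ♘ ♖



  a b c d e f g h
  ─────────────────
8│♜ ♞ ♝ ♛ ♚ ♝ ♞ ♜│8
7│♟ ♟ ♟ ♟ ♟ · ♟ ♟│7
6│· · · · · · · ·│6
5│· · · · · ♟ · ·│5
4│· · · ♙ · · · ·│4
3│· · · · · · · ·│3
2│♙ ♙ ♙ · ♙ ♙ ♙ ♙│2
1│♖ ♘ ♗ ♕ ♔ ♗ ♘ ♖│1
  ─────────────────
  a b c d e f g h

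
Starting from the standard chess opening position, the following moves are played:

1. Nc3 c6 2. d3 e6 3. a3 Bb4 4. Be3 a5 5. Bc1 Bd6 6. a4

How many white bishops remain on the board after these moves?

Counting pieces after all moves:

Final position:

  a b c d e f g h
  ─────────────────
8│♜ ♞ ♝ ♛ ♚ · ♞ ♜│8
7│· ♟ · ♟ · ♟ ♟ ♟│7
6│· · ♟ ♝ ♟ · · ·│6
5│♟ · · · · · · ·│5
4│♙ · · · · · · ·│4
3│· · ♘ ♙ · · · ·│3
2│· ♙ ♙ · ♙ ♙ ♙ ♙│2
1│♖ · ♗ ♕ ♔ ♗ ♘ ♖│1
  ─────────────────
  a b c d e f g h


2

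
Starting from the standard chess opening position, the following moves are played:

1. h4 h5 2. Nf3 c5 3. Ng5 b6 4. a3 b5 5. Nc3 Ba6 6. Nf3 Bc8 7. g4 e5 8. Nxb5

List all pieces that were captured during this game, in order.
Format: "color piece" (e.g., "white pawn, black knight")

Tracking captures:
  Nxb5: captured black pawn

black pawn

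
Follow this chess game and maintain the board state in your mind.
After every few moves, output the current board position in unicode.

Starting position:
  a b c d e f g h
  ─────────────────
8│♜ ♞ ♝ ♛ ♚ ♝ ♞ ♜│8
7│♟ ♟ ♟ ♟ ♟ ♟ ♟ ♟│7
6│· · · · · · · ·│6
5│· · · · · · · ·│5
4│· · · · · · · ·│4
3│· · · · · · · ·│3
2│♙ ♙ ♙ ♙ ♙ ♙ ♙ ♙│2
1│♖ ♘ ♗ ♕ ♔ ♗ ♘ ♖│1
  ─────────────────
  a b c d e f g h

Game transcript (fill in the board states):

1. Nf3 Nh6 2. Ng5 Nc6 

  a b c d e f g h
  ─────────────────
8│♜ · ♝ ♛ ♚ ♝ · ♜│8
7│♟ ♟ ♟ ♟ ♟ ♟ ♟ ♟│7
6│· · ♞ · · · · ♞│6
5│· · · · · · ♘ ·│5
4│· · · · · · · ·│4
3│· · · · · · · ·│3
2│♙ ♙ ♙ ♙ ♙ ♙ ♙ ♙│2
1│♖ ♘ ♗ ♕ ♔ ♗ · ♖│1
  ─────────────────
  a b c d e f g h

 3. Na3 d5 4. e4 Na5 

  a b c d e f g h
  ─────────────────
8│♜ · ♝ ♛ ♚ ♝ · ♜│8
7│♟ ♟ ♟ · ♟ ♟ ♟ ♟│7
6│· · · · · · · ♞│6
5│♞ · · ♟ · · ♘ ·│5
4│· · · · ♙ · · ·│4
3│♘ · · · · · · ·│3
2│♙ ♙ ♙ ♙ · ♙ ♙ ♙│2
1│♖ · ♗ ♕ ♔ ♗ · ♖│1
  ─────────────────
  a b c d e f g h

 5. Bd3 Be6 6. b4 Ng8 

  a b c d e f g h
  ─────────────────
8│♜ · · ♛ ♚ ♝ ♞ ♜│8
7│♟ ♟ ♟ · ♟ ♟ ♟ ♟│7
6│· · · · ♝ · · ·│6
5│♞ · · ♟ · · ♘ ·│5
4│· ♙ · · ♙ · · ·│4
3│♘ · · ♗ · · · ·│3
2│♙ · ♙ ♙ · ♙ ♙ ♙│2
1│♖ · ♗ ♕ ♔ · · ♖│1
  ─────────────────
  a b c d e f g h

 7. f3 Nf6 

  a b c d e f g h
  ─────────────────
8│♜ · · ♛ ♚ ♝ · ♜│8
7│♟ ♟ ♟ · ♟ ♟ ♟ ♟│7
6│· · · · ♝ ♞ · ·│6
5│♞ · · ♟ · · ♘ ·│5
4│· ♙ · · ♙ · · ·│4
3│♘ · · ♗ · ♙ · ·│3
2│♙ · ♙ ♙ · · ♙ ♙│2
1│♖ · ♗ ♕ ♔ · · ♖│1
  ─────────────────
  a b c d e f g h


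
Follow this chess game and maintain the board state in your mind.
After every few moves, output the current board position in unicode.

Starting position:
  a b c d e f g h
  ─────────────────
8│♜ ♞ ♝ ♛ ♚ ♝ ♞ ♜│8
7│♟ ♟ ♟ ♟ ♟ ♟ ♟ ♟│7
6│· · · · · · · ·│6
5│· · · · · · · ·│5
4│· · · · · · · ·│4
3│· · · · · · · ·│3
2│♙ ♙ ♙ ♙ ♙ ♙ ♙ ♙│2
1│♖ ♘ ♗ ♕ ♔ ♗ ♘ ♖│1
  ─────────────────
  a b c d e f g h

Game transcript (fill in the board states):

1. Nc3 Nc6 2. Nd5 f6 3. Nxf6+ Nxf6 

  a b c d e f g h
  ─────────────────
8│♜ · ♝ ♛ ♚ ♝ · ♜│8
7│♟ ♟ ♟ ♟ ♟ · ♟ ♟│7
6│· · ♞ · · ♞ · ·│6
5│· · · · · · · ·│5
4│· · · · · · · ·│4
3│· · · · · · · ·│3
2│♙ ♙ ♙ ♙ ♙ ♙ ♙ ♙│2
1│♖ · ♗ ♕ ♔ ♗ ♘ ♖│1
  ─────────────────
  a b c d e f g h

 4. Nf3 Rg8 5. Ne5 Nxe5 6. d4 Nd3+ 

  a b c d e f g h
  ─────────────────
8│♜ · ♝ ♛ ♚ ♝ ♜ ·│8
7│♟ ♟ ♟ ♟ ♟ · ♟ ♟│7
6│· · · · · ♞ · ·│6
5│· · · · · · · ·│5
4│· · · ♙ · · · ·│4
3│· · · ♞ · · · ·│3
2│♙ ♙ ♙ · ♙ ♙ ♙ ♙│2
1│♖ · ♗ ♕ ♔ ♗ · ♖│1
  ─────────────────
  a b c d e f g h

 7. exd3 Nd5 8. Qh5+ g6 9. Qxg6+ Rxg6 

  a b c d e f g h
  ─────────────────
8│♜ · ♝ ♛ ♚ ♝ · ·│8
7│♟ ♟ ♟ ♟ ♟ · · ♟│7
6│· · · · · · ♜ ·│6
5│· · · ♞ · · · ·│5
4│· · · ♙ · · · ·│4
3│· · · ♙ · · · ·│3
2│♙ ♙ ♙ · · ♙ ♙ ♙│2
1│♖ · ♗ · ♔ ♗ · ♖│1
  ─────────────────
  a b c d e f g h

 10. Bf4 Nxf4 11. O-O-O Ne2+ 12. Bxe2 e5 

  a b c d e f g h
  ─────────────────
8│♜ · ♝ ♛ ♚ ♝ · ·│8
7│♟ ♟ ♟ ♟ · · · ♟│7
6│· · · · · · ♜ ·│6
5│· · · · ♟ · · ·│5
4│· · · ♙ · · · ·│4
3│· · · ♙ · · · ·│3
2│♙ ♙ ♙ · ♗ ♙ ♙ ♙│2
1│· · ♔ ♖ · · · ♖│1
  ─────────────────
  a b c d e f g h

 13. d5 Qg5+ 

  a b c d e f g h
  ─────────────────
8│♜ · ♝ · ♚ ♝ · ·│8
7│♟ ♟ ♟ ♟ · · · ♟│7
6│· · · · · · ♜ ·│6
5│· · · ♙ ♟ · ♛ ·│5
4│· · · · · · · ·│4
3│· · · ♙ · · · ·│3
2│♙ ♙ ♙ · ♗ ♙ ♙ ♙│2
1│· · ♔ ♖ · · · ♖│1
  ─────────────────
  a b c d e f g h


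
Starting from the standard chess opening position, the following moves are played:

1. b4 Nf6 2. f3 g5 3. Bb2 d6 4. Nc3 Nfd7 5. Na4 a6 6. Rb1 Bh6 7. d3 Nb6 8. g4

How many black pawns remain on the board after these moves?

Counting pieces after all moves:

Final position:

  a b c d e f g h
  ─────────────────
8│♜ ♞ ♝ ♛ ♚ · · ♜│8
7│· ♟ ♟ · ♟ ♟ · ♟│7
6│♟ ♞ · ♟ · · · ♝│6
5│· · · · · · ♟ ·│5
4│♘ ♙ · · · · ♙ ·│4
3│· · · ♙ · ♙ · ·│3
2│♙ ♗ ♙ · ♙ · · ♙│2
1│· ♖ · ♕ ♔ ♗ ♘ ♖│1
  ─────────────────
  a b c d e f g h


8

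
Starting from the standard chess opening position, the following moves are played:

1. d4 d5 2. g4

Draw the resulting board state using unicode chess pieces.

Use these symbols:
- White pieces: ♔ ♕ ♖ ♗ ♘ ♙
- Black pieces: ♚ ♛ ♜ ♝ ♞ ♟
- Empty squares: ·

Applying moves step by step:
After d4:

♜ ♞ ♝ ♛ ♚ ♝ ♞ ♜
♟ ♟ ♟ ♟ ♟ ♟ ♟ ♟
· · · · · · · ·
· · · · · · · ·
· · · ♙ · · · ·
· · · · · · · ·
♙ ♙ ♙ · ♙ ♙ ♙ ♙
♖ ♘ ♗ ♕ ♔ ♗ ♘ ♖


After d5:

♜ ♞ ♝ ♛ ♚ ♝ ♞ ♜
♟ ♟ ♟ · ♟ ♟ ♟ ♟
· · · · · · · ·
· · · ♟ · · · ·
· · · ♙ · · · ·
· · · · · · · ·
♙ ♙ ♙ · ♙ ♙ ♙ ♙
♖ ♘ ♗ ♕ ♔ ♗ ♘ ♖


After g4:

♜ ♞ ♝ ♛ ♚ ♝ ♞ ♜
♟ ♟ ♟ · ♟ ♟ ♟ ♟
· · · · · · · ·
· · · ♟ · · · ·
· · · ♙ · · ♙ ·
· · · · · · · ·
♙ ♙ ♙ · ♙ ♙ · ♙
♖ ♘ ♗ ♕ ♔ ♗ ♘ ♖



  a b c d e f g h
  ─────────────────
8│♜ ♞ ♝ ♛ ♚ ♝ ♞ ♜│8
7│♟ ♟ ♟ · ♟ ♟ ♟ ♟│7
6│· · · · · · · ·│6
5│· · · ♟ · · · ·│5
4│· · · ♙ · · ♙ ·│4
3│· · · · · · · ·│3
2│♙ ♙ ♙ · ♙ ♙ · ♙│2
1│♖ ♘ ♗ ♕ ♔ ♗ ♘ ♖│1
  ─────────────────
  a b c d e f g h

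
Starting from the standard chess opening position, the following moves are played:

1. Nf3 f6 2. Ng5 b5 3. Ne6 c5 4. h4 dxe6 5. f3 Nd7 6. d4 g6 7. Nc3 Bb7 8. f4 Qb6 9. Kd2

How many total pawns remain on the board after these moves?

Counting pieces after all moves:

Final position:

  a b c d e f g h
  ─────────────────
8│♜ · · · ♚ ♝ ♞ ♜│8
7│♟ ♝ · ♞ ♟ · · ♟│7
6│· ♛ · · ♟ ♟ ♟ ·│6
5│· ♟ ♟ · · · · ·│5
4│· · · ♙ · ♙ · ♙│4
3│· · ♘ · · · · ·│3
2│♙ ♙ ♙ ♔ ♙ · ♙ ·│2
1│♖ · ♗ ♕ · ♗ · ♖│1
  ─────────────────
  a b c d e f g h


16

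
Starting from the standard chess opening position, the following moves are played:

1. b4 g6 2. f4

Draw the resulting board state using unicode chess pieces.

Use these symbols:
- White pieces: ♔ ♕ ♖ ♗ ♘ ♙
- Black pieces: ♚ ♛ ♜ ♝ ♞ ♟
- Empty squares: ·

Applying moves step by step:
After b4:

♜ ♞ ♝ ♛ ♚ ♝ ♞ ♜
♟ ♟ ♟ ♟ ♟ ♟ ♟ ♟
· · · · · · · ·
· · · · · · · ·
· ♙ · · · · · ·
· · · · · · · ·
♙ · ♙ ♙ ♙ ♙ ♙ ♙
♖ ♘ ♗ ♕ ♔ ♗ ♘ ♖


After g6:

♜ ♞ ♝ ♛ ♚ ♝ ♞ ♜
♟ ♟ ♟ ♟ ♟ ♟ · ♟
· · · · · · ♟ ·
· · · · · · · ·
· ♙ · · · · · ·
· · · · · · · ·
♙ · ♙ ♙ ♙ ♙ ♙ ♙
♖ ♘ ♗ ♕ ♔ ♗ ♘ ♖


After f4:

♜ ♞ ♝ ♛ ♚ ♝ ♞ ♜
♟ ♟ ♟ ♟ ♟ ♟ · ♟
· · · · · · ♟ ·
· · · · · · · ·
· ♙ · · · ♙ · ·
· · · · · · · ·
♙ · ♙ ♙ ♙ · ♙ ♙
♖ ♘ ♗ ♕ ♔ ♗ ♘ ♖



  a b c d e f g h
  ─────────────────
8│♜ ♞ ♝ ♛ ♚ ♝ ♞ ♜│8
7│♟ ♟ ♟ ♟ ♟ ♟ · ♟│7
6│· · · · · · ♟ ·│6
5│· · · · · · · ·│5
4│· ♙ · · · ♙ · ·│4
3│· · · · · · · ·│3
2│♙ · ♙ ♙ ♙ · ♙ ♙│2
1│♖ ♘ ♗ ♕ ♔ ♗ ♘ ♖│1
  ─────────────────
  a b c d e f g h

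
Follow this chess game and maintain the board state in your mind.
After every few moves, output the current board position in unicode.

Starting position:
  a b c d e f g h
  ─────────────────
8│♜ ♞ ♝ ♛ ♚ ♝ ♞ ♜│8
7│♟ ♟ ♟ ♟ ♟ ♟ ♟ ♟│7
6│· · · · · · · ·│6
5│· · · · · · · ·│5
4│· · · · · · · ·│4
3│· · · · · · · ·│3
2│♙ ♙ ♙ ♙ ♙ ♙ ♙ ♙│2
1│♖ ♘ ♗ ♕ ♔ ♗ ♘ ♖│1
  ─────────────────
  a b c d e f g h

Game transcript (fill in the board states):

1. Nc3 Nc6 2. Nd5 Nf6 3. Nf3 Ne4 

  a b c d e f g h
  ─────────────────
8│♜ · ♝ ♛ ♚ ♝ · ♜│8
7│♟ ♟ ♟ ♟ ♟ ♟ ♟ ♟│7
6│· · ♞ · · · · ·│6
5│· · · ♘ · · · ·│5
4│· · · · ♞ · · ·│4
3│· · · · · ♘ · ·│3
2│♙ ♙ ♙ ♙ ♙ ♙ ♙ ♙│2
1│♖ · ♗ ♕ ♔ ♗ · ♖│1
  ─────────────────
  a b c d e f g h

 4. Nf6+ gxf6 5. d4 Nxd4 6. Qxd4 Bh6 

  a b c d e f g h
  ─────────────────
8│♜ · ♝ ♛ ♚ · · ♜│8
7│♟ ♟ ♟ ♟ ♟ ♟ · ♟│7
6│· · · · · ♟ · ♝│6
5│· · · · · · · ·│5
4│· · · ♕ ♞ · · ·│4
3│· · · · · ♘ · ·│3
2│♙ ♙ ♙ · ♙ ♙ ♙ ♙│2
1│♖ · ♗ · ♔ ♗ · ♖│1
  ─────────────────
  a b c d e f g h

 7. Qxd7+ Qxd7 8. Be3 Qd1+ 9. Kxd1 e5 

  a b c d e f g h
  ─────────────────
8│♜ · ♝ · ♚ · · ♜│8
7│♟ ♟ ♟ · · ♟ · ♟│7
6│· · · · · ♟ · ♝│6
5│· · · · ♟ · · ·│5
4│· · · · ♞ · · ·│4
3│· · · · ♗ ♘ · ·│3
2│♙ ♙ ♙ · ♙ ♙ ♙ ♙│2
1│♖ · · ♔ · ♗ · ♖│1
  ─────────────────
  a b c d e f g h

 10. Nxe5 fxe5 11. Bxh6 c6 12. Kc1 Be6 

  a b c d e f g h
  ─────────────────
8│♜ · · · ♚ · · ♜│8
7│♟ ♟ · · · ♟ · ♟│7
6│· · ♟ · ♝ · · ♗│6
5│· · · · ♟ · · ·│5
4│· · · · ♞ · · ·│4
3│· · · · · · · ·│3
2│♙ ♙ ♙ · ♙ ♙ ♙ ♙│2
1│♖ · ♔ · · ♗ · ♖│1
  ─────────────────
  a b c d e f g h

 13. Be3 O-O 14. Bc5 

  a b c d e f g h
  ─────────────────
8│♜ · · · · ♜ ♚ ·│8
7│♟ ♟ · · · ♟ · ♟│7
6│· · ♟ · ♝ · · ·│6
5│· · ♗ · ♟ · · ·│5
4│· · · · ♞ · · ·│4
3│· · · · · · · ·│3
2│♙ ♙ ♙ · ♙ ♙ ♙ ♙│2
1│♖ · ♔ · · ♗ · ♖│1
  ─────────────────
  a b c d e f g h
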